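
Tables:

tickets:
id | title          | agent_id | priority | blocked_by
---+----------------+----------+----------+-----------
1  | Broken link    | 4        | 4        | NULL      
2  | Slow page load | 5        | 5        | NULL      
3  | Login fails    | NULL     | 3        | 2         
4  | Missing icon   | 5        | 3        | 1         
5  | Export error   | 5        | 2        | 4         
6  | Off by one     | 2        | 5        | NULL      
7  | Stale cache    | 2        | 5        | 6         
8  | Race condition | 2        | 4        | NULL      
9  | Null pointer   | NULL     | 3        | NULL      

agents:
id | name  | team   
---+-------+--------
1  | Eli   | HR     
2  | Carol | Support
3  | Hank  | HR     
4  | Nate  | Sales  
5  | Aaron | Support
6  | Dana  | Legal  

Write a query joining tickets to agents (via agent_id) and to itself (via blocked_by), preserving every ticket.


Two LEFT JOINs from the same base table tickets: one to agents via agent_id, one to tickets itself via blocked_by. Both are LEFT so every ticket is preserved.
Match against agents:
  - ticket 1 (Broken link): agent_id=4 -> matches Nate
  - ticket 2 (Slow page load): agent_id=5 -> matches Aaron
  - ticket 3 (Login fails): agent_id=NULL, no match -> kept with NULL
  - ticket 4 (Missing icon): agent_id=5 -> matches Aaron
  - ticket 5 (Export error): agent_id=5 -> matches Aaron
  - ticket 6 (Off by one): agent_id=2 -> matches Carol
  - ticket 7 (Stale cache): agent_id=2 -> matches Carol
  - ticket 8 (Race condition): agent_id=2 -> matches Carol
  - ticket 9 (Null pointer): agent_id=NULL, no match -> kept with NULL
Match against tickets (self):
  - ticket 1 (Broken link): blocked_by=NULL -> NULL
  - ticket 2 (Slow page load): blocked_by=NULL -> NULL
  - ticket 3 (Login fails): blocked_by=2 -> Slow page load
  - ticket 4 (Missing icon): blocked_by=1 -> Broken link
  - ticket 5 (Export error): blocked_by=4 -> Missing icon
  - ticket 6 (Off by one): blocked_by=NULL -> NULL
  - ticket 7 (Stale cache): blocked_by=6 -> Off by one
  - ticket 8 (Race condition): blocked_by=NULL -> NULL
  - ticket 9 (Null pointer): blocked_by=NULL -> NULL

SQL:
SELECT a.title, b.name AS agent, c.title AS blocked_by
FROM tickets a
LEFT JOIN agents b ON a.agent_id = b.id
LEFT JOIN tickets c ON a.blocked_by = c.id

Result:
title          | agent | blocked_by    
---------------+-------+---------------
Broken link    | Nate  | NULL          
Slow page load | Aaron | NULL          
Login fails    | NULL  | Slow page load
Missing icon   | Aaron | Broken link   
Export error   | Aaron | Missing icon  
Off by one     | Carol | NULL          
Stale cache    | Carol | Off by one    
Race condition | Carol | NULL          
Null pointer   | NULL  | NULL          


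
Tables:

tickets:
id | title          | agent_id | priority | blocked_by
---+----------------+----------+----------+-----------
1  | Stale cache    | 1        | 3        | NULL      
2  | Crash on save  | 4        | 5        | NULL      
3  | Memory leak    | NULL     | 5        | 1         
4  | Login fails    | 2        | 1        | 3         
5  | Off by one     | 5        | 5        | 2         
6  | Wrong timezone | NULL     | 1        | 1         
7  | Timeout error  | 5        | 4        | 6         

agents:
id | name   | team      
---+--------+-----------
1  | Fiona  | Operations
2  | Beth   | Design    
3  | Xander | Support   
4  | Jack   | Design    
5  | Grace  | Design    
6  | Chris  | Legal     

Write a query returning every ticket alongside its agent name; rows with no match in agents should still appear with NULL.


LEFT JOIN keeps every row from tickets (the left table); where agent_id has no match in agents, the agent columns become NULL. Walk through each ticket:
  - ticket 1 (Stale cache): agent_id=1 -> matches Fiona
  - ticket 2 (Crash on save): agent_id=4 -> matches Jack
  - ticket 3 (Memory leak): agent_id=NULL, no match -> kept with NULL
  - ticket 4 (Login fails): agent_id=2 -> matches Beth
  - ticket 5 (Off by one): agent_id=5 -> matches Grace
  - ticket 6 (Wrong timezone): agent_id=NULL, no match -> kept with NULL
  - ticket 7 (Timeout error): agent_id=5 -> matches Grace
All 7 rows appear; 2 have NULL agent.

SQL:
SELECT a.title, b.name AS agent
FROM tickets a
LEFT JOIN agents b ON a.agent_id = b.id

Result:
title          | agent
---------------+------
Stale cache    | Fiona
Crash on save  | Jack 
Memory leak    | NULL 
Login fails    | Beth 
Off by one     | Grace
Wrong timezone | NULL 
Timeout error  | Grace


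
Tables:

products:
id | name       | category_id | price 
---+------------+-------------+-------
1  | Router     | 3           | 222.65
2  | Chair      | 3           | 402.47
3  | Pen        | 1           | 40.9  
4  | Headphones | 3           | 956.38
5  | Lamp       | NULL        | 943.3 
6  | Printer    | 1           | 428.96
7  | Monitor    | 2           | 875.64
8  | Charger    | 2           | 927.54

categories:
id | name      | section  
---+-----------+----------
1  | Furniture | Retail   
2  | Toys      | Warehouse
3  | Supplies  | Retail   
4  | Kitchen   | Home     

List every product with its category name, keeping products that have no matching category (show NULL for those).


LEFT JOIN keeps every row from products (the left table); where category_id has no match in categories, the category columns become NULL. Walk through each product:
  - product 1 (Router): category_id=3 -> matches Supplies
  - product 2 (Chair): category_id=3 -> matches Supplies
  - product 3 (Pen): category_id=1 -> matches Furniture
  - product 4 (Headphones): category_id=3 -> matches Supplies
  - product 5 (Lamp): category_id=NULL, no match -> kept with NULL
  - product 6 (Printer): category_id=1 -> matches Furniture
  - product 7 (Monitor): category_id=2 -> matches Toys
  - product 8 (Charger): category_id=2 -> matches Toys
All 8 rows appear; 1 has NULL category.

SQL:
SELECT a.name, b.name AS category
FROM products a
LEFT JOIN categories b ON a.category_id = b.id

Result:
name       | category 
-----------+----------
Router     | Supplies 
Chair      | Supplies 
Pen        | Furniture
Headphones | Supplies 
Lamp       | NULL     
Printer    | Furniture
Monitor    | Toys     
Charger    | Toys     


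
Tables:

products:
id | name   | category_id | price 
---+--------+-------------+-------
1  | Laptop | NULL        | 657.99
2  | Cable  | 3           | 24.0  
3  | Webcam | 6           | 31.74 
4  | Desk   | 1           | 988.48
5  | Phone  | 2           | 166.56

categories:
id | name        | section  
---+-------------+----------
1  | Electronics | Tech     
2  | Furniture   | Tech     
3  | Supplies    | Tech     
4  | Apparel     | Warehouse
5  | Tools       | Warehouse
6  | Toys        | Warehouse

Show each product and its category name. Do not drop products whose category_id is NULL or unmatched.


LEFT JOIN keeps every row from products (the left table); where category_id has no match in categories, the category columns become NULL. Walk through each product:
  - product 1 (Laptop): category_id=NULL, no match -> kept with NULL
  - product 2 (Cable): category_id=3 -> matches Supplies
  - product 3 (Webcam): category_id=6 -> matches Toys
  - product 4 (Desk): category_id=1 -> matches Electronics
  - product 5 (Phone): category_id=2 -> matches Furniture
All 5 rows appear; 1 has NULL category.

SQL:
SELECT a.name, b.name AS category
FROM products a
LEFT JOIN categories b ON a.category_id = b.id

Result:
name   | category   
-------+------------
Laptop | NULL       
Cable  | Supplies   
Webcam | Toys       
Desk   | Electronics
Phone  | Furniture  


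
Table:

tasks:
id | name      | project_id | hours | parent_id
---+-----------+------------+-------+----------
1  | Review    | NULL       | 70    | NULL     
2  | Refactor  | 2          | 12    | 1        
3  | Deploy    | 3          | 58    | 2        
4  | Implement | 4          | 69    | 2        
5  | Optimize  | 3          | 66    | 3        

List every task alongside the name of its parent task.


This is a self-join: tasks is joined to a second copy of itself, matching each row's parent_id to another row's id. Use LEFT JOIN so rows with parent_id=NULL are kept.
  - task 1 (Review): parent_id=NULL -> NULL
  - task 2 (Refactor): parent_id=1 -> Review
  - task 3 (Deploy): parent_id=2 -> Refactor
  - task 4 (Implement): parent_id=2 -> Refactor
  - task 5 (Optimize): parent_id=3 -> Deploy

SQL:
SELECT a.name AS item, b.name AS parent
FROM tasks a
LEFT JOIN tasks b ON a.parent_id = b.id

Result:
item      | parent  
----------+---------
Review    | NULL    
Refactor  | Review  
Deploy    | Refactor
Implement | Refactor
Optimize  | Deploy  


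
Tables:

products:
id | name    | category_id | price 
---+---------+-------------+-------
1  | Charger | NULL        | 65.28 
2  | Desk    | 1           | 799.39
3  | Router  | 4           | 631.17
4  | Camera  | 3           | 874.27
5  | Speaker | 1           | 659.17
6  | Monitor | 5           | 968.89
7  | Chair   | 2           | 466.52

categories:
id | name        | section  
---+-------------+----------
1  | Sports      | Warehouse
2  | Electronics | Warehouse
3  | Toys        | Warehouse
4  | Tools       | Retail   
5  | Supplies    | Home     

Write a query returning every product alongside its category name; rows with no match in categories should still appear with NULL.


LEFT JOIN keeps every row from products (the left table); where category_id has no match in categories, the category columns become NULL. Walk through each product:
  - product 1 (Charger): category_id=NULL, no match -> kept with NULL
  - product 2 (Desk): category_id=1 -> matches Sports
  - product 3 (Router): category_id=4 -> matches Tools
  - product 4 (Camera): category_id=3 -> matches Toys
  - product 5 (Speaker): category_id=1 -> matches Sports
  - product 6 (Monitor): category_id=5 -> matches Supplies
  - product 7 (Chair): category_id=2 -> matches Electronics
All 7 rows appear; 1 has NULL category.

SQL:
SELECT a.name, b.name AS category
FROM products a
LEFT JOIN categories b ON a.category_id = b.id

Result:
name    | category   
--------+------------
Charger | NULL       
Desk    | Sports     
Router  | Tools      
Camera  | Toys       
Speaker | Sports     
Monitor | Supplies   
Chair   | Electronics


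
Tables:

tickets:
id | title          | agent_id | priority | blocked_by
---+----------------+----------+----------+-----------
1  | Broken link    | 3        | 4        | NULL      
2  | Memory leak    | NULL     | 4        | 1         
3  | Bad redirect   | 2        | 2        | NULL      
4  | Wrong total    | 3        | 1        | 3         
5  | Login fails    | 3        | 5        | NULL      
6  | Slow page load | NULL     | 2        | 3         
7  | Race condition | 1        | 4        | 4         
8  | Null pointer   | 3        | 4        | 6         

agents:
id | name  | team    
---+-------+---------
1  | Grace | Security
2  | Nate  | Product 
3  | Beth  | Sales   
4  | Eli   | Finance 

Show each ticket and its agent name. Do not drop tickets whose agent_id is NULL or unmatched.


LEFT JOIN keeps every row from tickets (the left table); where agent_id has no match in agents, the agent columns become NULL. Walk through each ticket:
  - ticket 1 (Broken link): agent_id=3 -> matches Beth
  - ticket 2 (Memory leak): agent_id=NULL, no match -> kept with NULL
  - ticket 3 (Bad redirect): agent_id=2 -> matches Nate
  - ticket 4 (Wrong total): agent_id=3 -> matches Beth
  - ticket 5 (Login fails): agent_id=3 -> matches Beth
  - ticket 6 (Slow page load): agent_id=NULL, no match -> kept with NULL
  - ticket 7 (Race condition): agent_id=1 -> matches Grace
  - ticket 8 (Null pointer): agent_id=3 -> matches Beth
All 8 rows appear; 2 have NULL agent.

SQL:
SELECT a.title, b.name AS agent
FROM tickets a
LEFT JOIN agents b ON a.agent_id = b.id

Result:
title          | agent
---------------+------
Broken link    | Beth 
Memory leak    | NULL 
Bad redirect   | Nate 
Wrong total    | Beth 
Login fails    | Beth 
Slow page load | NULL 
Race condition | Grace
Null pointer   | Beth 


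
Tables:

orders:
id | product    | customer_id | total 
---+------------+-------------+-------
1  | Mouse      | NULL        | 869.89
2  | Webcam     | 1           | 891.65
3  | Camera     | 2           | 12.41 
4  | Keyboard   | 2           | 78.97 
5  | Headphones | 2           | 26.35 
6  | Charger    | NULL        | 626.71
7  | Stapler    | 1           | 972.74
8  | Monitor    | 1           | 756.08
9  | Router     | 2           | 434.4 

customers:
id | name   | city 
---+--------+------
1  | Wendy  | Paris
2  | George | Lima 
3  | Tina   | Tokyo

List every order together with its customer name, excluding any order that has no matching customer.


INNER JOIN keeps only orders rows whose customer_id matches an id in customers. Walk through each order:
  - order 1 (Mouse): customer_id=NULL, no match -> dropped
  - order 2 (Webcam): customer_id=1 -> matches Wendy
  - order 3 (Camera): customer_id=2 -> matches George
  - order 4 (Keyboard): customer_id=2 -> matches George
  - order 5 (Headphones): customer_id=2 -> matches George
  - order 6 (Charger): customer_id=NULL, no match -> dropped
  - order 7 (Stapler): customer_id=1 -> matches Wendy
  - order 8 (Monitor): customer_id=1 -> matches Wendy
  - order 9 (Router): customer_id=2 -> matches George
So 2 of 9 rows are dropped.

SQL:
SELECT a.product, b.name AS customer
FROM orders a
INNER JOIN customers b ON a.customer_id = b.id

Result:
product    | customer
-----------+---------
Webcam     | Wendy   
Camera     | George  
Keyboard   | George  
Headphones | George  
Stapler    | Wendy   
Monitor    | Wendy   
Router     | George  


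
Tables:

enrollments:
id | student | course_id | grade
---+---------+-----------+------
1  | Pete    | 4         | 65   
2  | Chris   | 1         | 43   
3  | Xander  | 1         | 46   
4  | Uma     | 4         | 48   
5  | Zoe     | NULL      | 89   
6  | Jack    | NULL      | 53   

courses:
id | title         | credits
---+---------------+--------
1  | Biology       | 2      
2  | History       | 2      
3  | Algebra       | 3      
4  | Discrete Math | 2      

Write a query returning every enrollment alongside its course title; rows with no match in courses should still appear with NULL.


LEFT JOIN keeps every row from enrollments (the left table); where course_id has no match in courses, the course columns become NULL. Walk through each enrollment:
  - enrollment 1 (Pete): course_id=4 -> matches Discrete Math
  - enrollment 2 (Chris): course_id=1 -> matches Biology
  - enrollment 3 (Xander): course_id=1 -> matches Biology
  - enrollment 4 (Uma): course_id=4 -> matches Discrete Math
  - enrollment 5 (Zoe): course_id=NULL, no match -> kept with NULL
  - enrollment 6 (Jack): course_id=NULL, no match -> kept with NULL
All 6 rows appear; 2 have NULL course.

SQL:
SELECT a.student, b.title AS course
FROM enrollments a
LEFT JOIN courses b ON a.course_id = b.id

Result:
student | course       
--------+--------------
Pete    | Discrete Math
Chris   | Biology      
Xander  | Biology      
Uma     | Discrete Math
Zoe     | NULL         
Jack    | NULL         


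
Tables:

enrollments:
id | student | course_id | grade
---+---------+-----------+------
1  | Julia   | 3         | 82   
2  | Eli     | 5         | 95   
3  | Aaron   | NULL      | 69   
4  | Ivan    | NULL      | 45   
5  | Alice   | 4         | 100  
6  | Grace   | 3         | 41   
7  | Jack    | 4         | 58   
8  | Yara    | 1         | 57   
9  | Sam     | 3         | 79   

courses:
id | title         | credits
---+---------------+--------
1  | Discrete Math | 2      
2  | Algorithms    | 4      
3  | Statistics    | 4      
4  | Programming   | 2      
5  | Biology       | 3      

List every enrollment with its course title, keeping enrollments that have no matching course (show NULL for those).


LEFT JOIN keeps every row from enrollments (the left table); where course_id has no match in courses, the course columns become NULL. Walk through each enrollment:
  - enrollment 1 (Julia): course_id=3 -> matches Statistics
  - enrollment 2 (Eli): course_id=5 -> matches Biology
  - enrollment 3 (Aaron): course_id=NULL, no match -> kept with NULL
  - enrollment 4 (Ivan): course_id=NULL, no match -> kept with NULL
  - enrollment 5 (Alice): course_id=4 -> matches Programming
  - enrollment 6 (Grace): course_id=3 -> matches Statistics
  - enrollment 7 (Jack): course_id=4 -> matches Programming
  - enrollment 8 (Yara): course_id=1 -> matches Discrete Math
  - enrollment 9 (Sam): course_id=3 -> matches Statistics
All 9 rows appear; 2 have NULL course.

SQL:
SELECT a.student, b.title AS course
FROM enrollments a
LEFT JOIN courses b ON a.course_id = b.id

Result:
student | course       
--------+--------------
Julia   | Statistics   
Eli     | Biology      
Aaron   | NULL         
Ivan    | NULL         
Alice   | Programming  
Grace   | Statistics   
Jack    | Programming  
Yara    | Discrete Math
Sam     | Statistics   


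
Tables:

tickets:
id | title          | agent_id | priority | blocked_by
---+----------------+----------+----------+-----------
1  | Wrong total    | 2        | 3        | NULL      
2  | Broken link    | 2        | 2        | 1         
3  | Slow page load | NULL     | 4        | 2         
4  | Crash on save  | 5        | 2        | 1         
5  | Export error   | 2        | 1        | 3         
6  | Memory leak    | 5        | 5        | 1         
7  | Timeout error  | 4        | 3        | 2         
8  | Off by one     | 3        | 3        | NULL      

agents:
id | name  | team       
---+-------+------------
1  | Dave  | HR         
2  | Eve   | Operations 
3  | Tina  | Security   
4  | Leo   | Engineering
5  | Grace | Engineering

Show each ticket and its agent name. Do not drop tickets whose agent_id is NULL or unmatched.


LEFT JOIN keeps every row from tickets (the left table); where agent_id has no match in agents, the agent columns become NULL. Walk through each ticket:
  - ticket 1 (Wrong total): agent_id=2 -> matches Eve
  - ticket 2 (Broken link): agent_id=2 -> matches Eve
  - ticket 3 (Slow page load): agent_id=NULL, no match -> kept with NULL
  - ticket 4 (Crash on save): agent_id=5 -> matches Grace
  - ticket 5 (Export error): agent_id=2 -> matches Eve
  - ticket 6 (Memory leak): agent_id=5 -> matches Grace
  - ticket 7 (Timeout error): agent_id=4 -> matches Leo
  - ticket 8 (Off by one): agent_id=3 -> matches Tina
All 8 rows appear; 1 has NULL agent.

SQL:
SELECT a.title, b.name AS agent
FROM tickets a
LEFT JOIN agents b ON a.agent_id = b.id

Result:
title          | agent
---------------+------
Wrong total    | Eve  
Broken link    | Eve  
Slow page load | NULL 
Crash on save  | Grace
Export error   | Eve  
Memory leak    | Grace
Timeout error  | Leo  
Off by one     | Tina 


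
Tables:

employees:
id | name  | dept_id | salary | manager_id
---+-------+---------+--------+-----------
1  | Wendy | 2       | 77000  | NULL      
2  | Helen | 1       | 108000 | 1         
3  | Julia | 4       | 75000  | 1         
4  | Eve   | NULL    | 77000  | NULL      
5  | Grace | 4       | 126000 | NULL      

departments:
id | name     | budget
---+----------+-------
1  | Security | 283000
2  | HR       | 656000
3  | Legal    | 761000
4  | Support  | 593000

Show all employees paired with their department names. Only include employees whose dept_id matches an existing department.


INNER JOIN keeps only employees rows whose dept_id matches an id in departments. Walk through each employee:
  - employee 1 (Wendy): dept_id=2 -> matches HR
  - employee 2 (Helen): dept_id=1 -> matches Security
  - employee 3 (Julia): dept_id=4 -> matches Support
  - employee 4 (Eve): dept_id=NULL, no match -> dropped
  - employee 5 (Grace): dept_id=4 -> matches Support
So 1 of 5 rows is dropped.

SQL:
SELECT a.name, b.name AS department
FROM employees a
INNER JOIN departments b ON a.dept_id = b.id

Result:
name  | department
------+-----------
Wendy | HR        
Helen | Security  
Julia | Support   
Grace | Support   


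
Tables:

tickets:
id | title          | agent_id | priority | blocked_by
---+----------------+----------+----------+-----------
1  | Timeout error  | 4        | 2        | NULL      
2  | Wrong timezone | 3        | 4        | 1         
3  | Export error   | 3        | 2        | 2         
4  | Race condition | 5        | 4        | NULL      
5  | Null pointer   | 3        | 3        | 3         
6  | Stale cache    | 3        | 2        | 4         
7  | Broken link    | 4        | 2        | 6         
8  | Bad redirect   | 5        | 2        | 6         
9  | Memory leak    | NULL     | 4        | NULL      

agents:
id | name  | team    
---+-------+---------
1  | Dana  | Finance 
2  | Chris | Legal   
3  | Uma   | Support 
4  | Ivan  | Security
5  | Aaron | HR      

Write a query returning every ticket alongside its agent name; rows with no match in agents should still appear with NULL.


LEFT JOIN keeps every row from tickets (the left table); where agent_id has no match in agents, the agent columns become NULL. Walk through each ticket:
  - ticket 1 (Timeout error): agent_id=4 -> matches Ivan
  - ticket 2 (Wrong timezone): agent_id=3 -> matches Uma
  - ticket 3 (Export error): agent_id=3 -> matches Uma
  - ticket 4 (Race condition): agent_id=5 -> matches Aaron
  - ticket 5 (Null pointer): agent_id=3 -> matches Uma
  - ticket 6 (Stale cache): agent_id=3 -> matches Uma
  - ticket 7 (Broken link): agent_id=4 -> matches Ivan
  - ticket 8 (Bad redirect): agent_id=5 -> matches Aaron
  - ticket 9 (Memory leak): agent_id=NULL, no match -> kept with NULL
All 9 rows appear; 1 has NULL agent.

SQL:
SELECT a.title, b.name AS agent
FROM tickets a
LEFT JOIN agents b ON a.agent_id = b.id

Result:
title          | agent
---------------+------
Timeout error  | Ivan 
Wrong timezone | Uma  
Export error   | Uma  
Race condition | Aaron
Null pointer   | Uma  
Stale cache    | Uma  
Broken link    | Ivan 
Bad redirect   | Aaron
Memory leak    | NULL 


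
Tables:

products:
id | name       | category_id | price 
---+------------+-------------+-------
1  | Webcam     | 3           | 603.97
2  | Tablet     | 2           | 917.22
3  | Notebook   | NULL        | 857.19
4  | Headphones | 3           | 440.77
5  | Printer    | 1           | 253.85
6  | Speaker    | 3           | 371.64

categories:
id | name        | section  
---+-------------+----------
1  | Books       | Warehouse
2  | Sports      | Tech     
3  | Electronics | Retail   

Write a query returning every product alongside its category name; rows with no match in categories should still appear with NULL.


LEFT JOIN keeps every row from products (the left table); where category_id has no match in categories, the category columns become NULL. Walk through each product:
  - product 1 (Webcam): category_id=3 -> matches Electronics
  - product 2 (Tablet): category_id=2 -> matches Sports
  - product 3 (Notebook): category_id=NULL, no match -> kept with NULL
  - product 4 (Headphones): category_id=3 -> matches Electronics
  - product 5 (Printer): category_id=1 -> matches Books
  - product 6 (Speaker): category_id=3 -> matches Electronics
All 6 rows appear; 1 has NULL category.

SQL:
SELECT a.name, b.name AS category
FROM products a
LEFT JOIN categories b ON a.category_id = b.id

Result:
name       | category   
-----------+------------
Webcam     | Electronics
Tablet     | Sports     
Notebook   | NULL       
Headphones | Electronics
Printer    | Books      
Speaker    | Electronics


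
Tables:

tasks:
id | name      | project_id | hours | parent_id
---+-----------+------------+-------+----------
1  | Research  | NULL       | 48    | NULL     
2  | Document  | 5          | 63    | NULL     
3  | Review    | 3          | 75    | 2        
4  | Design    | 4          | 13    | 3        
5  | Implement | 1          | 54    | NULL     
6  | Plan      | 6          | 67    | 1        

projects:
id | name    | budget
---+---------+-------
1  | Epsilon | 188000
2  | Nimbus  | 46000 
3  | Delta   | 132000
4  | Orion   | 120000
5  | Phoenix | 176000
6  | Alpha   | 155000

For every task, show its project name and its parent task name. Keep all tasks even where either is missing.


Two LEFT JOINs from the same base table tasks: one to projects via project_id, one to tasks itself via parent_id. Both are LEFT so every task is preserved.
Match against projects:
  - task 1 (Research): project_id=NULL, no match -> kept with NULL
  - task 2 (Document): project_id=5 -> matches Phoenix
  - task 3 (Review): project_id=3 -> matches Delta
  - task 4 (Design): project_id=4 -> matches Orion
  - task 5 (Implement): project_id=1 -> matches Epsilon
  - task 6 (Plan): project_id=6 -> matches Alpha
Match against tasks (self):
  - task 1 (Research): parent_id=NULL -> NULL
  - task 2 (Document): parent_id=NULL -> NULL
  - task 3 (Review): parent_id=2 -> Document
  - task 4 (Design): parent_id=3 -> Review
  - task 5 (Implement): parent_id=NULL -> NULL
  - task 6 (Plan): parent_id=1 -> Research

SQL:
SELECT a.name, b.name AS project, c.name AS parent
FROM tasks a
LEFT JOIN projects b ON a.project_id = b.id
LEFT JOIN tasks c ON a.parent_id = c.id

Result:
name      | project | parent  
----------+---------+---------
Research  | NULL    | NULL    
Document  | Phoenix | NULL    
Review    | Delta   | Document
Design    | Orion   | Review  
Implement | Epsilon | NULL    
Plan      | Alpha   | Research


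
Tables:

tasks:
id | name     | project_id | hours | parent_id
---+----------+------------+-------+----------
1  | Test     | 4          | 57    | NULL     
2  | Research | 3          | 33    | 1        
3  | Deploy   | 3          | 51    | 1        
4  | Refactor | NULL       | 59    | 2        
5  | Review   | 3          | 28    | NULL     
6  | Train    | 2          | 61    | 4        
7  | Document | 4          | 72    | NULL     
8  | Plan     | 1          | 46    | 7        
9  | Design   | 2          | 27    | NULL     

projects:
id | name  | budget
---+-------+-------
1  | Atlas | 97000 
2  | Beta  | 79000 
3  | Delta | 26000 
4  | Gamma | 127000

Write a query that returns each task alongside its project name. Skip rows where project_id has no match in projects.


INNER JOIN keeps only tasks rows whose project_id matches an id in projects. Walk through each task:
  - task 1 (Test): project_id=4 -> matches Gamma
  - task 2 (Research): project_id=3 -> matches Delta
  - task 3 (Deploy): project_id=3 -> matches Delta
  - task 4 (Refactor): project_id=NULL, no match -> dropped
  - task 5 (Review): project_id=3 -> matches Delta
  - task 6 (Train): project_id=2 -> matches Beta
  - task 7 (Document): project_id=4 -> matches Gamma
  - task 8 (Plan): project_id=1 -> matches Atlas
  - task 9 (Design): project_id=2 -> matches Beta
So 1 of 9 rows is dropped.

SQL:
SELECT a.name, b.name AS project
FROM tasks a
INNER JOIN projects b ON a.project_id = b.id

Result:
name     | project
---------+--------
Test     | Gamma  
Research | Delta  
Deploy   | Delta  
Review   | Delta  
Train    | Beta   
Document | Gamma  
Plan     | Atlas  
Design   | Beta   


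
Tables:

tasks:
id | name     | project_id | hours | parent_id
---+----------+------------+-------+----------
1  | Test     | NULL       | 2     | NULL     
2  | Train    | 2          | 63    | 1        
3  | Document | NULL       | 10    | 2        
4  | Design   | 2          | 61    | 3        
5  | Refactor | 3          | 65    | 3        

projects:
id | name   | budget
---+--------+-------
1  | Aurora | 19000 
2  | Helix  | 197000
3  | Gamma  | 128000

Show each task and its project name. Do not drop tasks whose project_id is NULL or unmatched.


LEFT JOIN keeps every row from tasks (the left table); where project_id has no match in projects, the project columns become NULL. Walk through each task:
  - task 1 (Test): project_id=NULL, no match -> kept with NULL
  - task 2 (Train): project_id=2 -> matches Helix
  - task 3 (Document): project_id=NULL, no match -> kept with NULL
  - task 4 (Design): project_id=2 -> matches Helix
  - task 5 (Refactor): project_id=3 -> matches Gamma
All 5 rows appear; 2 have NULL project.

SQL:
SELECT a.name, b.name AS project
FROM tasks a
LEFT JOIN projects b ON a.project_id = b.id

Result:
name     | project
---------+--------
Test     | NULL   
Train    | Helix  
Document | NULL   
Design   | Helix  
Refactor | Gamma  


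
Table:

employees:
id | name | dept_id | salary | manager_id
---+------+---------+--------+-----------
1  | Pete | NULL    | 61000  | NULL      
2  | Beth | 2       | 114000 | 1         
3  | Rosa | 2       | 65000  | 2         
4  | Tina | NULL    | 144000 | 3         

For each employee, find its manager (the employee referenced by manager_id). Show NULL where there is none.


This is a self-join: employees is joined to a second copy of itself, matching each row's manager_id to another row's id. Use LEFT JOIN so rows with manager_id=NULL are kept.
  - employee 1 (Pete): manager_id=NULL -> NULL
  - employee 2 (Beth): manager_id=1 -> Pete
  - employee 3 (Rosa): manager_id=2 -> Beth
  - employee 4 (Tina): manager_id=3 -> Rosa

SQL:
SELECT a.name AS item, b.name AS manager
FROM employees a
LEFT JOIN employees b ON a.manager_id = b.id

Result:
item | manager
-----+--------
Pete | NULL   
Beth | Pete   
Rosa | Beth   
Tina | Rosa   


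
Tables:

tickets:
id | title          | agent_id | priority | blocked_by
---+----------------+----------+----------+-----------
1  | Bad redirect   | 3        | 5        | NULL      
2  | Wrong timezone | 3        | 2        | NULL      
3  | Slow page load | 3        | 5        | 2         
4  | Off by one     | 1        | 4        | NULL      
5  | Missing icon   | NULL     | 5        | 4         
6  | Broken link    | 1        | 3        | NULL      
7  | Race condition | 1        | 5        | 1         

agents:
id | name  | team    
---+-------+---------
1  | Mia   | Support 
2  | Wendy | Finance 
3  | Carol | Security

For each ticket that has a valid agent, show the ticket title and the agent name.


INNER JOIN keeps only tickets rows whose agent_id matches an id in agents. Walk through each ticket:
  - ticket 1 (Bad redirect): agent_id=3 -> matches Carol
  - ticket 2 (Wrong timezone): agent_id=3 -> matches Carol
  - ticket 3 (Slow page load): agent_id=3 -> matches Carol
  - ticket 4 (Off by one): agent_id=1 -> matches Mia
  - ticket 5 (Missing icon): agent_id=NULL, no match -> dropped
  - ticket 6 (Broken link): agent_id=1 -> matches Mia
  - ticket 7 (Race condition): agent_id=1 -> matches Mia
So 1 of 7 rows is dropped.

SQL:
SELECT a.title, b.name AS agent
FROM tickets a
INNER JOIN agents b ON a.agent_id = b.id

Result:
title          | agent
---------------+------
Bad redirect   | Carol
Wrong timezone | Carol
Slow page load | Carol
Off by one     | Mia  
Broken link    | Mia  
Race condition | Mia  


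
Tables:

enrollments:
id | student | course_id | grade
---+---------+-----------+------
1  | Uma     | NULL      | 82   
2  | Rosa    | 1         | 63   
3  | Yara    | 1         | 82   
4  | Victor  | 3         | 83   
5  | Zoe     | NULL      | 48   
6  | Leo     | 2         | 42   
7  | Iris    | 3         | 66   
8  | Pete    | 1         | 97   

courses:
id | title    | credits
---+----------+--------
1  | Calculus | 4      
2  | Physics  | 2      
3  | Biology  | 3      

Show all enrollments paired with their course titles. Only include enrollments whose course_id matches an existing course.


INNER JOIN keeps only enrollments rows whose course_id matches an id in courses. Walk through each enrollment:
  - enrollment 1 (Uma): course_id=NULL, no match -> dropped
  - enrollment 2 (Rosa): course_id=1 -> matches Calculus
  - enrollment 3 (Yara): course_id=1 -> matches Calculus
  - enrollment 4 (Victor): course_id=3 -> matches Biology
  - enrollment 5 (Zoe): course_id=NULL, no match -> dropped
  - enrollment 6 (Leo): course_id=2 -> matches Physics
  - enrollment 7 (Iris): course_id=3 -> matches Biology
  - enrollment 8 (Pete): course_id=1 -> matches Calculus
So 2 of 8 rows are dropped.

SQL:
SELECT a.student, b.title AS course
FROM enrollments a
INNER JOIN courses b ON a.course_id = b.id

Result:
student | course  
--------+---------
Rosa    | Calculus
Yara    | Calculus
Victor  | Biology 
Leo     | Physics 
Iris    | Biology 
Pete    | Calculus


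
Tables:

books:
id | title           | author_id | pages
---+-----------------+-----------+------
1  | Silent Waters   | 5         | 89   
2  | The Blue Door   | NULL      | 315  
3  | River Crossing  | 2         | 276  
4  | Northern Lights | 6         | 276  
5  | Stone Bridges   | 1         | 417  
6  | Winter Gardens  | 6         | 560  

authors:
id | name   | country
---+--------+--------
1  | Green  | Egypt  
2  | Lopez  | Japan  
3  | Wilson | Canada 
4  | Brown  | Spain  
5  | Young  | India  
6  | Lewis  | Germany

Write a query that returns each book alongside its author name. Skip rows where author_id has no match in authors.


INNER JOIN keeps only books rows whose author_id matches an id in authors. Walk through each book:
  - book 1 (Silent Waters): author_id=5 -> matches Young
  - book 2 (The Blue Door): author_id=NULL, no match -> dropped
  - book 3 (River Crossing): author_id=2 -> matches Lopez
  - book 4 (Northern Lights): author_id=6 -> matches Lewis
  - book 5 (Stone Bridges): author_id=1 -> matches Green
  - book 6 (Winter Gardens): author_id=6 -> matches Lewis
So 1 of 6 rows is dropped.

SQL:
SELECT a.title, b.name AS author
FROM books a
INNER JOIN authors b ON a.author_id = b.id

Result:
title           | author
----------------+-------
Silent Waters   | Young 
River Crossing  | Lopez 
Northern Lights | Lewis 
Stone Bridges   | Green 
Winter Gardens  | Lewis 


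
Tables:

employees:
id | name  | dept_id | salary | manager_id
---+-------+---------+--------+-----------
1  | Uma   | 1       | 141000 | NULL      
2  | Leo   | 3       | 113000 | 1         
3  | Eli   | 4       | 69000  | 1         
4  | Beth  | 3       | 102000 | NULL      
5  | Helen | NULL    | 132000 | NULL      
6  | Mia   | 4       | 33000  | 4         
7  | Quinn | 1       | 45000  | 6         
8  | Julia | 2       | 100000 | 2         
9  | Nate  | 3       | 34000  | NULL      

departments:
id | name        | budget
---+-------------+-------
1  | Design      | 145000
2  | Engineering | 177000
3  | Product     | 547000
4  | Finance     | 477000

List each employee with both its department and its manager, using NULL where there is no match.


Two LEFT JOINs from the same base table employees: one to departments via dept_id, one to employees itself via manager_id. Both are LEFT so every employee is preserved.
Match against departments:
  - employee 1 (Uma): dept_id=1 -> matches Design
  - employee 2 (Leo): dept_id=3 -> matches Product
  - employee 3 (Eli): dept_id=4 -> matches Finance
  - employee 4 (Beth): dept_id=3 -> matches Product
  - employee 5 (Helen): dept_id=NULL, no match -> kept with NULL
  - employee 6 (Mia): dept_id=4 -> matches Finance
  - employee 7 (Quinn): dept_id=1 -> matches Design
  - employee 8 (Julia): dept_id=2 -> matches Engineering
  - employee 9 (Nate): dept_id=3 -> matches Product
Match against employees (self):
  - employee 1 (Uma): manager_id=NULL -> NULL
  - employee 2 (Leo): manager_id=1 -> Uma
  - employee 3 (Eli): manager_id=1 -> Uma
  - employee 4 (Beth): manager_id=NULL -> NULL
  - employee 5 (Helen): manager_id=NULL -> NULL
  - employee 6 (Mia): manager_id=4 -> Beth
  - employee 7 (Quinn): manager_id=6 -> Mia
  - employee 8 (Julia): manager_id=2 -> Leo
  - employee 9 (Nate): manager_id=NULL -> NULL

SQL:
SELECT a.name, b.name AS department, c.name AS manager
FROM employees a
LEFT JOIN departments b ON a.dept_id = b.id
LEFT JOIN employees c ON a.manager_id = c.id

Result:
name  | department  | manager
------+-------------+--------
Uma   | Design      | NULL   
Leo   | Product     | Uma    
Eli   | Finance     | Uma    
Beth  | Product     | NULL   
Helen | NULL        | NULL   
Mia   | Finance     | Beth   
Quinn | Design      | Mia    
Julia | Engineering | Leo    
Nate  | Product     | NULL   


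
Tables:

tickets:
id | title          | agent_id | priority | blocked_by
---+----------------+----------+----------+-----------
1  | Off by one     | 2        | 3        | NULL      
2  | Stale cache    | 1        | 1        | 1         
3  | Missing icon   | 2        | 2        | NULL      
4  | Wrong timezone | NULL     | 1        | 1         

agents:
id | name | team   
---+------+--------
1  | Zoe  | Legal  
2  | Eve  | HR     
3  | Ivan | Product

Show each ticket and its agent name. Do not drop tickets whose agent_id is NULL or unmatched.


LEFT JOIN keeps every row from tickets (the left table); where agent_id has no match in agents, the agent columns become NULL. Walk through each ticket:
  - ticket 1 (Off by one): agent_id=2 -> matches Eve
  - ticket 2 (Stale cache): agent_id=1 -> matches Zoe
  - ticket 3 (Missing icon): agent_id=2 -> matches Eve
  - ticket 4 (Wrong timezone): agent_id=NULL, no match -> kept with NULL
All 4 rows appear; 1 has NULL agent.

SQL:
SELECT a.title, b.name AS agent
FROM tickets a
LEFT JOIN agents b ON a.agent_id = b.id

Result:
title          | agent
---------------+------
Off by one     | Eve  
Stale cache    | Zoe  
Missing icon   | Eve  
Wrong timezone | NULL 


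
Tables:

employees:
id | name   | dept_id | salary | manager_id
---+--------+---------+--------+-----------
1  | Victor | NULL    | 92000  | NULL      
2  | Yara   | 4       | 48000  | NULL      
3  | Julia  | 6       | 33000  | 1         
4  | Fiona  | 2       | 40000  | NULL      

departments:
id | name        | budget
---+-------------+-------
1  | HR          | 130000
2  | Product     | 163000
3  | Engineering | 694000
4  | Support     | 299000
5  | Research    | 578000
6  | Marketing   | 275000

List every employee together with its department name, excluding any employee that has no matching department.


INNER JOIN keeps only employees rows whose dept_id matches an id in departments. Walk through each employee:
  - employee 1 (Victor): dept_id=NULL, no match -> dropped
  - employee 2 (Yara): dept_id=4 -> matches Support
  - employee 3 (Julia): dept_id=6 -> matches Marketing
  - employee 4 (Fiona): dept_id=2 -> matches Product
So 1 of 4 rows is dropped.

SQL:
SELECT a.name, b.name AS department
FROM employees a
INNER JOIN departments b ON a.dept_id = b.id

Result:
name  | department
------+-----------
Yara  | Support   
Julia | Marketing 
Fiona | Product   


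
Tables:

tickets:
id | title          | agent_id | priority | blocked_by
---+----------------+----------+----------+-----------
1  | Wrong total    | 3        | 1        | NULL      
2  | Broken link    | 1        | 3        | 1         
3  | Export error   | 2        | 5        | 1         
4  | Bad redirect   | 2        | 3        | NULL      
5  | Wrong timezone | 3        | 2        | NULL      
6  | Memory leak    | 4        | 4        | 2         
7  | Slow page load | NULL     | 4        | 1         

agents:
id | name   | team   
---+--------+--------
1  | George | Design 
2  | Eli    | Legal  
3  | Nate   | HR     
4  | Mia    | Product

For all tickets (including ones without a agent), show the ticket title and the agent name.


LEFT JOIN keeps every row from tickets (the left table); where agent_id has no match in agents, the agent columns become NULL. Walk through each ticket:
  - ticket 1 (Wrong total): agent_id=3 -> matches Nate
  - ticket 2 (Broken link): agent_id=1 -> matches George
  - ticket 3 (Export error): agent_id=2 -> matches Eli
  - ticket 4 (Bad redirect): agent_id=2 -> matches Eli
  - ticket 5 (Wrong timezone): agent_id=3 -> matches Nate
  - ticket 6 (Memory leak): agent_id=4 -> matches Mia
  - ticket 7 (Slow page load): agent_id=NULL, no match -> kept with NULL
All 7 rows appear; 1 has NULL agent.

SQL:
SELECT a.title, b.name AS agent
FROM tickets a
LEFT JOIN agents b ON a.agent_id = b.id

Result:
title          | agent 
---------------+-------
Wrong total    | Nate  
Broken link    | George
Export error   | Eli   
Bad redirect   | Eli   
Wrong timezone | Nate  
Memory leak    | Mia   
Slow page load | NULL  


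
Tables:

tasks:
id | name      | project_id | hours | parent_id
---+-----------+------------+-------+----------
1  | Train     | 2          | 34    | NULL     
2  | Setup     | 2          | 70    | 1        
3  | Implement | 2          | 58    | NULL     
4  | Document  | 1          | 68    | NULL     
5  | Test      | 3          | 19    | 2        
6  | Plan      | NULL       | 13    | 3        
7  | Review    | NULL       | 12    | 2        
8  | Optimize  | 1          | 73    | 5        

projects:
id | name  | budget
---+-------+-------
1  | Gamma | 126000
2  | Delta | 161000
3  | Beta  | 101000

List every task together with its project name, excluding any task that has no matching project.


INNER JOIN keeps only tasks rows whose project_id matches an id in projects. Walk through each task:
  - task 1 (Train): project_id=2 -> matches Delta
  - task 2 (Setup): project_id=2 -> matches Delta
  - task 3 (Implement): project_id=2 -> matches Delta
  - task 4 (Document): project_id=1 -> matches Gamma
  - task 5 (Test): project_id=3 -> matches Beta
  - task 6 (Plan): project_id=NULL, no match -> dropped
  - task 7 (Review): project_id=NULL, no match -> dropped
  - task 8 (Optimize): project_id=1 -> matches Gamma
So 2 of 8 rows are dropped.

SQL:
SELECT a.name, b.name AS project
FROM tasks a
INNER JOIN projects b ON a.project_id = b.id

Result:
name      | project
----------+--------
Train     | Delta  
Setup     | Delta  
Implement | Delta  
Document  | Gamma  
Test      | Beta   
Optimize  | Gamma  
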